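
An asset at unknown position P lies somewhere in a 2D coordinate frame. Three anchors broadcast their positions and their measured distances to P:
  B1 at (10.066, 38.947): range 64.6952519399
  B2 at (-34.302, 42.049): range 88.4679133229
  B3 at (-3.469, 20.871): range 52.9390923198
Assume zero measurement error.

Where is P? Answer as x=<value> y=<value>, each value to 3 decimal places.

x=24.396 y=-24.141

eq1: (x − 10.066)² + (y − 38.947)² = 64.6952519399²
eq2: (x + 34.302)² + (y − 42.049)² = 88.4679133229²
eq3: (x + 3.469)² + (y − 20.871)² = 52.9390923198²
eq2−eq1, eq2−eq3 (x²,y² cancel):
  88.736·x − 6.204·y = 2314.543624
  61.666·x − 42.356·y = 2526.911189
det = 88.736·-42.356 − -6.204·61.666 = -3375.926152
x = (2314.543624·-42.356 − -6.204·2526.911189) / -3375.926152 = 24.395632
y = (88.736·2526.911189 − 2314.543624·61.666) / -3375.926152 = -24.141329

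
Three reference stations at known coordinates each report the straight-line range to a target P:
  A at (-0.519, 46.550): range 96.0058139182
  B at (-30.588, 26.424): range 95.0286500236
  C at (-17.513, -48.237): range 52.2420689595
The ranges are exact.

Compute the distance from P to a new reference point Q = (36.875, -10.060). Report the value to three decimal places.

32.890

eq1: (x + 0.519)² + (y − 46.550)² = 96.0058139182²
eq2: (x + 30.588)² + (y − 26.424)² = 95.0286500236²
eq3: (x + 17.513)² + (y + 48.237)² = 52.2420689595²
eq3−eq2, eq3−eq1 (x²,y² cancel):
  -26.150·x + 149.322·y = -7300.870374
  33.988·x + 189.574·y = -6954.224014
det = -26.150·189.574 − 149.322·33.988 = -10032.516236
x = (-7300.870374·189.574 − 149.322·-6954.224014) / -10032.516236 = 34.451632
y = (-26.150·-6954.224014 − -7300.870374·33.988) / -10032.516236 = -42.860129
|P − Q| = √((34.451632 − 36.875)² + (-42.860129 − -10.060)²) = 32.889530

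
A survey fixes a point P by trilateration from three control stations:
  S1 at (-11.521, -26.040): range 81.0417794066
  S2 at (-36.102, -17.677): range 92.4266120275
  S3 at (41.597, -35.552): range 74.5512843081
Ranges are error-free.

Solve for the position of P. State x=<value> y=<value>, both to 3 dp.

eq1: (x + 11.521)² + (y + 26.040)² = 81.0417794066²
eq2: (x + 36.102)² + (y + 17.677)² = 92.4266120275²
eq3: (x − 41.597)² + (y + 35.552)² = 74.5512843081²
eq2−eq3, eq2−eq1 (x²,y² cancel):
  155.398·x − 35.750·y = 4363.208999
  49.162·x − 16.726·y = 1169.892909
det = 155.398·-16.726 − -35.750·49.162 = -841.645448
x = (4363.208999·-16.726 − -35.750·1169.892909) / -841.645448 = 37.017205
y = (155.398·1169.892909 − 4363.208999·49.162) / -841.645448 = 38.858480

x=37.017 y=38.858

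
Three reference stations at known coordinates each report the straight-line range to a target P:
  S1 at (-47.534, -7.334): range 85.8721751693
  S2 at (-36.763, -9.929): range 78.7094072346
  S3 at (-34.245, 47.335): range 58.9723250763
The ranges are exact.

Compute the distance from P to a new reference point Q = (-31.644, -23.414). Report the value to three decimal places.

84.379

eq1: (x + 47.534)² + (y + 7.334)² = 85.8721751693²
eq2: (x + 36.763)² + (y + 9.929)² = 78.7094072346²
eq3: (x + 34.245)² + (y − 47.335)² = 58.9723250763²
eq2−eq3, eq2−eq1 (x²,y² cancel):
  5.036·x + 114.528·y = 4680.654702
  -21.542·x + 5.190·y = -315.694179
det = 5.036·5.190 − 114.528·-21.542 = 2493.299016
x = (4680.654702·5.190 − 114.528·-315.694179) / 2493.299016 = 24.244353
y = (5.036·-315.694179 − 4680.654702·-21.542) / 2493.299016 = 39.803019
|P − Q| = √((24.244353 − -31.644)² + (39.803019 − -23.414)²) = 84.379497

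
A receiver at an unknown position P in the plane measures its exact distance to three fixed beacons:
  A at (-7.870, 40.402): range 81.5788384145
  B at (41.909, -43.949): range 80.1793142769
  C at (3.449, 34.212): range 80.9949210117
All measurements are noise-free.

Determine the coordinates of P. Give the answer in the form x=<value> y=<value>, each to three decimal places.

eq1: (x + 7.870)² + (y − 40.402)² = 81.5788384145²
eq2: (x − 41.909)² + (y + 43.949)² = 80.1793142769²
eq3: (x − 3.449)² + (y − 34.212)² = 80.9949210117²
eq2−eq3, eq2−eq1 (x²,y² cancel):
  -76.920·x + 156.322·y = -2636.977129
  -99.558·x + 168.702·y = -2220.004817
det = -76.920·168.702 − 156.322·-99.558 = 2586.547836
x = (-2636.977129·168.702 − 156.322·-2220.004817) / 2586.547836 = -37.821733
y = (-76.920·-2220.004817 − -2636.977129·-99.558) / 2586.547836 = -35.479490

x=-37.822 y=-35.479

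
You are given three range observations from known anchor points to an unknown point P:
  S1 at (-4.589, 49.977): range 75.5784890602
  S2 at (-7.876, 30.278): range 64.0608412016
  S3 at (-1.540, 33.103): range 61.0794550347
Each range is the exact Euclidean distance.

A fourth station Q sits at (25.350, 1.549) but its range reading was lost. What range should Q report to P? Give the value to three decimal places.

eq1: (x + 4.589)² + (y − 49.977)² = 75.5784890602²
eq2: (x + 7.876)² + (y − 30.278)² = 64.0608412016²
eq3: (x + 1.540)² + (y − 33.103)² = 61.0794550347²
eq1−eq3, eq1−eq2 (x²,y² cancel):
  6.098·x − 33.748·y = 560.828940
  -6.574·x − 39.398·y = 68.345843
det = 6.098·-39.398 − -33.748·-6.574 = -462.108356
x = (560.828940·-39.398 − -33.748·68.345843) / -462.108356 = 42.823296
y = (6.098·68.345843 − 560.828940·-6.574) / -462.108356 = -8.880303
|P − Q| = √((42.823296 − 25.350)² + (-8.880303 − 1.549)²) = 20.349114

20.349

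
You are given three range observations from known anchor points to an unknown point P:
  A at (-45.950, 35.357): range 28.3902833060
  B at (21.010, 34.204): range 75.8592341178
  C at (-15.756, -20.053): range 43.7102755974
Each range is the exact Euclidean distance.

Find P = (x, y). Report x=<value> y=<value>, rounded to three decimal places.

x=-49.896 y=7.242

eq1: (x + 45.950)² + (y − 35.357)² = 28.3902833060²
eq2: (x − 21.010)² + (y − 34.204)² = 75.8592341178²
eq3: (x + 15.756)² + (y + 20.053)² = 43.7102755974²
eq1−eq2, eq1−eq3 (x²,y² cancel):
  133.920·x − 2.306·y = -6698.801448
  60.388·x − 110.820·y = -3815.725611
det = 133.920·-110.820 − -2.306·60.388 = -14701.759672
x = (-6698.801448·-110.820 − -2.306·-3815.725611) / -14701.759672 = -49.896212
y = (133.920·-3815.725611 − -6698.801448·60.388) / -14701.759672 = 7.242313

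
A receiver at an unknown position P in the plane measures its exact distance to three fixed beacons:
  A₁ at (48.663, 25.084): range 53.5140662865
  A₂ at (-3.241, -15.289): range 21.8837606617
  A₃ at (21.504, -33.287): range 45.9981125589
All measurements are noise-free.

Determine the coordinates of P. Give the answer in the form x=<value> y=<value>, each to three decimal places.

eq1: (x − 48.663)² + (y − 25.084)² = 53.5140662865²
eq2: (x + 3.241)² + (y + 15.289)² = 21.8837606617²
eq3: (x − 21.504)² + (y + 33.287)² = 45.9981125589²
eq3−eq1, eq3−eq2 (x²,y² cancel):
  54.318·x + 116.742·y = 678.919308
  -49.490·x + 35.996·y = 310.738595
det = 54.318·35.996 − 116.742·-49.490 = 7732.792308
x = (678.919308·35.996 − 116.742·310.738595) / 7732.792308 = -1.530866
y = (54.318·310.738595 − 678.919308·-49.490) / 7732.792308 = 6.527838

x=-1.531 y=6.528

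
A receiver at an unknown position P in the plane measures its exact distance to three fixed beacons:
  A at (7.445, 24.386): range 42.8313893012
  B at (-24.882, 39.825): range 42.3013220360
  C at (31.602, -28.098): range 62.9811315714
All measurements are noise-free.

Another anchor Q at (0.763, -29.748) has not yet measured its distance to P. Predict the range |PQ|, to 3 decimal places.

38.168

eq1: (x − 7.445)² + (y − 24.386)² = 42.8313893012²
eq2: (x + 24.882)² + (y − 39.825)² = 42.3013220360²
eq3: (x − 31.602)² + (y + 28.098)² = 62.9811315714²
eq1−eq2, eq1−eq3 (x²,y² cancel):
  -64.654·x + 30.878·y = 1600.165591
  48.314·x − 104.968·y = -994.016038
det = -64.654·-104.968 − 30.878·48.314 = 5294.761380
x = (1600.165591·-104.968 − 30.878·-994.016038) / 5294.761380 = -25.926183
y = (-64.654·-994.016038 − 1600.165591·48.314) / 5294.761380 = -2.463433
|P − Q| = √((-25.926183 − 0.763)² + (-2.463433 − -29.748)²) = 38.167527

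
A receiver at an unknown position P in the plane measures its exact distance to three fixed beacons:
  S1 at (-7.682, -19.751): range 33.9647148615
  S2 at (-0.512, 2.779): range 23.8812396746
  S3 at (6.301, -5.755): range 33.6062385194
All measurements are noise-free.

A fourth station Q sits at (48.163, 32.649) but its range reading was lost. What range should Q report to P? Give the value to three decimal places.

eq1: (x + 7.682)² + (y + 19.751)² = 33.9647148615²
eq2: (x + 0.512)² + (y − 2.779)² = 23.8812396746²
eq3: (x − 6.301)² + (y + 5.755)² = 33.6062385194²
eq1−eq2, eq1−eq3 (x²,y² cancel):
  14.340·x + 45.060·y = 142.158107
  27.966·x + 27.992·y = -352.069911
det = 14.340·27.992 − 45.060·27.966 = -858.742680
x = (142.158107·27.992 − 45.060·-352.069911) / -858.742680 = -23.107690
y = (14.340·-352.069911 − 142.158107·27.966) / -858.742680 = 10.508708
|P − Q| = √((-23.107690 − 48.163)² + (10.508708 − 32.649)²) = 74.630448

74.630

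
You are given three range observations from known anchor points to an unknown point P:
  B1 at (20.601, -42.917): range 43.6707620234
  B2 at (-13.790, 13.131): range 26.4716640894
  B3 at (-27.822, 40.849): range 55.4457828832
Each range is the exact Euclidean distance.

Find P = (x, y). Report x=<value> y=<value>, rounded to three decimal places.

x=8.649 y=-0.914

eq1: (x − 20.601)² + (y + 42.917)² = 43.6707620234²
eq2: (x + 13.790)² + (y − 13.131)² = 26.4716640894²
eq3: (x + 27.822)² + (y − 40.849)² = 55.4457828832²
eq1−eq3, eq1−eq2 (x²,y² cancel):
  -96.846·x + 167.532·y = -990.664989
  -68.782·x + 112.096·y = -697.296373
det = -96.846·112.096 − 167.532·-68.782 = 667.136808
x = (-990.664989·112.096 − 167.532·-697.296373) / 667.136808 = 8.648711
y = (-96.846·-697.296373 − -990.664989·-68.782) / 667.136808 = -0.913688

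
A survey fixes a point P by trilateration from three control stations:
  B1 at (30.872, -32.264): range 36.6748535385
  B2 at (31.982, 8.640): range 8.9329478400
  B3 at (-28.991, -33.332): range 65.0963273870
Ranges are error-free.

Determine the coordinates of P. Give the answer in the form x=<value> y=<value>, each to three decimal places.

x=24.446 y=3.843

eq1: (x − 30.872)² + (y + 32.264)² = 36.6748535385²
eq2: (x − 31.982)² + (y − 8.640)² = 8.9329478400²
eq3: (x + 28.991)² + (y + 33.332)² = 65.0963273870²
eq1−eq3, eq1−eq2 (x²,y² cancel):
  -119.726·x − 2.136·y = -2935.032732
  2.220·x + 81.808·y = 368.699169
det = -119.726·81.808 − -2.136·2.220 = -9789.802688
x = (-2935.032732·81.808 − -2.136·368.699169) / -9789.802688 = 24.446010
y = (-119.726·368.699169 − -2935.032732·2.220) / -9789.802688 = 3.843500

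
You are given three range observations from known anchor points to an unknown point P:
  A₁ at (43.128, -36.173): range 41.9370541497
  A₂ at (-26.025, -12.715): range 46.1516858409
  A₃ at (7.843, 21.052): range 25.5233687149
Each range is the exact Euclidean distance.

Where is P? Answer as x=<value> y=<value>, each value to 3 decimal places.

x=18.859 y=-1.972

eq1: (x − 43.128)² + (y + 36.173)² = 41.9370541497²
eq2: (x + 26.025)² + (y + 12.715)² = 46.1516858409²
eq3: (x − 7.843)² + (y − 21.052)² = 25.5233687149²
eq3−eq2, eq3−eq1 (x²,y² cancel):
  -67.736·x − 67.534·y = -1144.263258
  70.570·x − 114.450·y = 1556.536800
det = -67.736·-114.450 − -67.534·70.570 = 12518.259580
x = (-1144.263258·-114.450 − -67.534·1556.536800) / 12518.259580 = 18.858859
y = (-67.736·1556.536800 − -1144.263258·70.570) / 12518.259580 = -1.971753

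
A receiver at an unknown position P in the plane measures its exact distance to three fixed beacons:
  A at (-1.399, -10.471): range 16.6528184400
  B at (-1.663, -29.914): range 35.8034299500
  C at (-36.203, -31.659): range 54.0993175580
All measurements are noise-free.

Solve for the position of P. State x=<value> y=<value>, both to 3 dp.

x=3.041 y=5.579

eq1: (x + 1.399)² + (y + 10.471)² = 16.6528184400²
eq2: (x + 1.663)² + (y + 29.914)² = 35.8034299500²
eq3: (x + 36.203)² + (y + 31.659)² = 54.0993175580²
eq2−eq3, eq2−eq1 (x²,y² cancel):
  -69.080·x − 3.490·y = -229.514039
  0.528·x + 38.886·y = 218.555311
det = -69.080·38.886 − -3.490·0.528 = -2684.402160
x = (-229.514039·38.886 − -3.490·218.555311) / -2684.402160 = 3.040575
y = (-69.080·218.555311 − -229.514039·0.528) / -2684.402160 = 5.579126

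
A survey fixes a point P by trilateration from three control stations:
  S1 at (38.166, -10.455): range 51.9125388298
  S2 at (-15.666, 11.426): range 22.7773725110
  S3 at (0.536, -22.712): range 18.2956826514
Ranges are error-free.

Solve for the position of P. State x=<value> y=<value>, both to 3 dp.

x=-13.740 y=-11.270

eq1: (x − 38.166)² + (y + 10.455)² = 51.9125388298²
eq2: (x + 15.666)² + (y − 11.426)² = 22.7773725110²
eq3: (x − 0.536)² + (y + 22.712)² = 18.2956826514²
eq2−eq1, eq2−eq3 (x²,y² cancel):
  107.664·x − 43.762·y = -986.129440
  32.404·x − 68.276·y = 324.221903
det = 107.664·-68.276 − -43.762·32.404 = -5932.803416
x = (-986.129440·-68.276 − -43.762·324.221903) / -5932.803416 = -13.740144
y = (107.664·324.221903 − -986.129440·32.404) / -5932.803416 = -11.269810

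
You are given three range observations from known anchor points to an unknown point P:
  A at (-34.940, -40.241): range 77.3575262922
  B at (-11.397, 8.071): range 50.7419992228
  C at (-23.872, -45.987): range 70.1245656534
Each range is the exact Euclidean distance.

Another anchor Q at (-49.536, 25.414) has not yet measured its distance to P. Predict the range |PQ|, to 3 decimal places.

92.584

eq1: (x + 34.940)² + (y + 40.241)² = 77.3575262922²
eq2: (x + 11.397)² + (y − 8.071)² = 50.7419992228²
eq3: (x + 23.872)² + (y + 45.987)² = 70.1245656534²
eq2−eq1, eq2−eq3 (x²,y² cancel):
  -47.086·x − 96.624·y = -764.327358
  -24.950·x − 108.116·y = 146.939680
det = -47.086·-108.116 − -96.624·-24.950 = 2679.981176
x = (-764.327358·-108.116 − -96.624·146.939680) / 2679.981176 = 36.132312
y = (-47.086·146.939680 − -764.327358·-24.950) / 2679.981176 = -9.697370
|P − Q| = √((36.132312 − -49.536)² + (-9.697370 − 25.414)²) = 92.584383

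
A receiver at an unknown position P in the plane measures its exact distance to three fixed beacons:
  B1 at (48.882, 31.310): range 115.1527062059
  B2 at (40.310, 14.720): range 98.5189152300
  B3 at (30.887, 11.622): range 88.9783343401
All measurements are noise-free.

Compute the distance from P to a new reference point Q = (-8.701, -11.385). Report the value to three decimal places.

eq1: (x − 48.882)² + (y − 31.310)² = 115.1527062059²
eq2: (x − 40.310)² + (y − 14.720)² = 98.5189152300²
eq3: (x − 30.887)² + (y − 11.622)² = 88.9783343401²
eq2−eq3, eq2−eq1 (x²,y² cancel):
  -18.846·x − 6.196·y = 1036.335829
  17.144·x + 33.180·y = -2025.977564
det = -18.846·33.180 − -6.196·17.144 = -519.086056
x = (1036.335829·33.180 − -6.196·-2025.977564) / -519.086056 = -42.059820
y = (-18.846·-2025.977564 − 1036.335829·17.144) / -519.086056 = -39.328030
|P − Q| = √((-42.059820 − -8.701)² + (-39.328030 − -11.385)²) = 43.515787

43.516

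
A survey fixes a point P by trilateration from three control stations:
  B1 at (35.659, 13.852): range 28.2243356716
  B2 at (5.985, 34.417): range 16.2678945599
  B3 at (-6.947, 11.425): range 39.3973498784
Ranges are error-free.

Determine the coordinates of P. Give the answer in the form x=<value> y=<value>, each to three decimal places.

x=21.754 y=38.414

eq1: (x − 35.659)² + (y − 13.852)² = 28.2243356716²
eq2: (x − 5.985)² + (y − 34.417)² = 16.2678945599²
eq3: (x + 6.947)² + (y − 11.425)² = 39.3973498784²
eq1−eq3, eq1−eq2 (x²,y² cancel):
  -85.212·x − 4.854·y = -2040.188804
  -59.348·x + 41.130·y = 288.876660
det = -85.212·41.130 − -4.854·-59.348 = -3792.844752
x = (-2040.188804·41.130 − -4.854·288.876660) / -3792.844752 = 21.754320
y = (-85.212·288.876660 − -2040.188804·-59.348) / -3792.844752 = 38.413616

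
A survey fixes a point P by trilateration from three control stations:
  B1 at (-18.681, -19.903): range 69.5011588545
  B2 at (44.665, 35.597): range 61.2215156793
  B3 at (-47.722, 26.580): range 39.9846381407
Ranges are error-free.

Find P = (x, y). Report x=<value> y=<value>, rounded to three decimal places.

x=-14.957 y=49.498

eq1: (x + 18.681)² + (y + 19.903)² = 69.5011588545²
eq2: (x − 44.665)² + (y − 35.597)² = 61.2215156793²
eq3: (x + 47.722)² + (y − 26.580)² = 39.9846381407²
eq3−eq1, eq3−eq2 (x²,y² cancel):
  58.082·x − 92.966·y = -5470.416309
  184.774·x + 18.034·y = -1871.079745
det = 58.082·18.034 − -92.966·184.774 = 18225.150472
x = (-5470.416309·18.034 − -92.966·-1871.079745) / 18225.150472 = -14.957368
y = (58.082·-1871.079745 − -5470.416309·184.774) / 18225.150472 = 49.498338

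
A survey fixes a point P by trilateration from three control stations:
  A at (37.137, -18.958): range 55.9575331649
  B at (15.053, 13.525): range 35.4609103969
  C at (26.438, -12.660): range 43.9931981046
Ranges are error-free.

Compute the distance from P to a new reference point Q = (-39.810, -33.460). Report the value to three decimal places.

eq1: (x − 37.137)² + (y + 18.958)² = 55.9575331649²
eq2: (x − 15.053)² + (y − 13.525)² = 35.4609103969²
eq3: (x − 26.438)² + (y + 12.660)² = 43.9931981046²
eq1−eq3, eq1−eq2 (x²,y² cancel):
  -21.398·x + 12.596·y = 316.524949
  -44.168·x + 64.966·y = 544.725253
det = -21.398·64.966 − 12.596·-44.168 = -833.802340
x = (316.524949·64.966 − 12.596·544.725253) / -833.802340 = -16.433152
y = (-21.398·544.725253 − 316.524949·-44.168) / -833.802340 = -2.787523
|P − Q| = √((-16.433152 − -39.810)² + (-2.787523 − -33.460)²) = 38.565242

38.565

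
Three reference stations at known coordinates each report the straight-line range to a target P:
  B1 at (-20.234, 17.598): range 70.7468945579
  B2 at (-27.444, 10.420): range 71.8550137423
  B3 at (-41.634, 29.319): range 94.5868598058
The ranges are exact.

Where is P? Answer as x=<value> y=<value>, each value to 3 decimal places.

x=31.543 y=-30.613

eq1: (x + 20.234)² + (y − 17.598)² = 70.7468945579²
eq2: (x + 27.444)² + (y − 10.420)² = 71.8550137423²
eq3: (x + 41.634)² + (y − 29.319)² = 94.5868598058²
eq1−eq2, eq1−eq3 (x²,y² cancel):
  -14.420·x − 14.356·y = -15.374734
  -42.800·x + 23.442·y = -2067.661601
det = -14.420·23.442 − -14.356·-42.800 = -952.470440
x = (-15.374734·23.442 − -14.356·-2067.661601) / -952.470440 = 31.542989
y = (-14.420·-2067.661601 − -15.374734·-42.800) / -952.470440 = -30.612647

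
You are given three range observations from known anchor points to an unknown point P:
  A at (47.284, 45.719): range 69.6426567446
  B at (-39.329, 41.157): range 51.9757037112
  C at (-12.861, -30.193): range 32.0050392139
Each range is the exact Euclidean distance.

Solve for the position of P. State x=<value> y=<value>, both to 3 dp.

x=-6.197 y=1.111

eq1: (x − 47.284)² + (y − 45.719)² = 69.6426567446²
eq2: (x + 39.329)² + (y − 41.157)² = 51.9757037112²
eq3: (x + 12.861)² + (y + 30.193)² = 32.0050392139²
eq3−eq1, eq3−eq2 (x²,y² cancel):
  120.290·x + 151.824·y = -576.796056
  -52.936·x + 142.700·y = 486.495079
det = 120.290·142.700 − 151.824·-52.936 = 25202.338264
x = (-576.796056·142.700 − 151.824·486.495079) / 25202.338264 = -6.196664
y = (120.290·486.495079 − -576.796056·-52.936) / 25202.338264 = 1.110501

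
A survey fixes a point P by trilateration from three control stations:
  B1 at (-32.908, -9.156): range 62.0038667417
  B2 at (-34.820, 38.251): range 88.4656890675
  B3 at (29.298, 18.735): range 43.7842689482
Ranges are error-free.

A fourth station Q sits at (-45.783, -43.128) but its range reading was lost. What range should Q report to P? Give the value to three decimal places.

eq1: (x + 32.908)² + (y + 9.156)² = 62.0038667417²
eq2: (x + 34.820)² + (y − 38.251)² = 88.4656890675²
eq3: (x − 29.298)² + (y − 18.735)² = 43.7842689482²
eq3−eq2, eq3−eq1 (x²,y² cancel):
  -128.236·x + 39.032·y = -4442.917563
  -124.412·x − 55.782·y = -1970.021513
det = -128.236·-55.782 − 39.032·-124.412 = 12009.309736
x = (-4442.917563·-55.782 − 39.032·-1970.021513) / 12009.309736 = 27.039748
y = (-128.236·-1970.021513 − -4442.917563·-124.412) / 12009.309736 = -24.990993
|P − Q| = √((27.039748 − -45.783)² + (-24.990993 − -43.128)²) = 75.047342

75.047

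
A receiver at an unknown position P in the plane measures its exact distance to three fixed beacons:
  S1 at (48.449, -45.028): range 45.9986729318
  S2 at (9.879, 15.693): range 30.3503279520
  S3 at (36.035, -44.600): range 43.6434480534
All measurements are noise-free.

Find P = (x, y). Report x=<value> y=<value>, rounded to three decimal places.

eq1: (x − 48.449)² + (y + 45.028)² = 45.9986729318²
eq2: (x − 9.879)² + (y − 15.693)² = 30.3503279520²
eq3: (x − 36.035)² + (y + 44.600)² = 43.6434480534²
eq3−eq2, eq3−eq1 (x²,y² cancel):
  -52.312·x + 120.586·y = -1960.208184
  24.828·x − 0.856·y = 876.017807
det = -52.312·-0.856 − 120.586·24.828 = -2949.130136
x = (-1960.208184·-0.856 − 120.586·876.017807) / -2949.130136 = 35.250240
y = (-52.312·876.017807 − -1960.208184·24.828) / -2949.130136 = -0.963608

x=35.250 y=-0.964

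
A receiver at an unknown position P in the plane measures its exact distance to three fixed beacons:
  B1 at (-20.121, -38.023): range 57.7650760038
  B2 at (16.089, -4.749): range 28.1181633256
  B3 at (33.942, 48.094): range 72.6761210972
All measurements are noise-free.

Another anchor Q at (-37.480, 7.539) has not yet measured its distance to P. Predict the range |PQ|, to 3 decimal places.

80.229

eq1: (x + 20.121)² + (y + 38.023)² = 57.7650760038²
eq2: (x − 16.089)² + (y + 4.749)² = 28.1181633256²
eq3: (x − 33.942)² + (y − 48.094)² = 72.6761210972²
eq1−eq3, eq1−eq2 (x²,y² cancel):
  108.126·x + 172.234·y = -330.525542
  72.420·x + 66.548·y = 976.978649
det = 108.126·66.548 − 172.234·72.420 = -5277.617232
x = (-330.525542·66.548 − 172.234·976.978649) / -5277.617232 = 36.051261
y = (108.126·976.978649 − -330.525542·72.420) / -5277.617232 = -24.551506
|P − Q| = √((36.051261 − -37.480)² + (-24.551506 − 7.539)²) = 80.228716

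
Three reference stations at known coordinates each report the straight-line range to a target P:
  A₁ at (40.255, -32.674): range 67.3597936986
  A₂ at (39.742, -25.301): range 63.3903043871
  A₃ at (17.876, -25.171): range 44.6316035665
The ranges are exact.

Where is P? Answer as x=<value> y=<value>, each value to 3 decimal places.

eq1: (x − 40.255)² + (y + 32.674)² = 67.3597936986²
eq2: (x − 39.742)² + (y + 25.301)² = 63.3903043871²
eq3: (x − 17.876)² + (y + 25.171)² = 44.6316035665²
eq3−eq1, eq3−eq2 (x²,y² cancel):
  44.758·x − 15.006·y = -810.437086
  43.732·x − 0.260·y = -759.914105
det = 44.758·-0.260 − -15.006·43.732 = 644.605312
x = (-810.437086·-0.260 − -15.006·-759.914105) / 644.605312 = -17.363427
y = (44.758·-759.914105 − -810.437086·43.732) / 644.605312 = 2.218100

x=-17.363 y=2.218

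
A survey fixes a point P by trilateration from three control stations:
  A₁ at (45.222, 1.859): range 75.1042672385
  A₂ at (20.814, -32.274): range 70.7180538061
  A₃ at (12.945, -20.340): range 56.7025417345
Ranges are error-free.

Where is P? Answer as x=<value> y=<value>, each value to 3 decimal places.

eq1: (x − 45.222)² + (y − 1.859)² = 75.1042672385²
eq2: (x − 20.814)² + (y + 32.274)² = 70.7180538061²
eq3: (x − 12.945)² + (y + 20.340)² = 56.7025417345²
eq2−eq1, eq2−eq3 (x²,y² cancel):
  48.816·x + 68.266·y = -65.956330
  -15.738·x + 23.868·y = 892.319848
det = 48.816·23.868 − 68.266·-15.738 = 2239.510596
x = (-65.956330·23.868 − 68.266·892.319848) / 2239.510596 = -27.903129
y = (48.816·892.319848 − -65.956330·-15.738) / 2239.510596 = 18.986945

x=-27.903 y=18.987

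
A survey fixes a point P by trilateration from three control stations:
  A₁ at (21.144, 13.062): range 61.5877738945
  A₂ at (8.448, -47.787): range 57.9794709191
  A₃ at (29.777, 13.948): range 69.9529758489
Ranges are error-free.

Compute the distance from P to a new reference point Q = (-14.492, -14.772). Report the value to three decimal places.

21.784

eq1: (x − 21.144)² + (y − 13.062)² = 61.5877738945²
eq2: (x − 8.448)² + (y + 47.787)² = 57.9794709191²
eq3: (x − 29.777)² + (y − 13.948)² = 69.9529758489²
eq3−eq2, eq3−eq1 (x²,y² cancel):
  -42.658·x − 123.470·y = 2805.549422
  -17.266·x − 1.772·y = 636.833084
det = -42.658·-1.772 − -123.470·-17.266 = -2056.243044
x = (2805.549422·-1.772 − -123.470·636.833084) / -2056.243044 = -35.821810
y = (-42.658·636.833084 − 2805.549422·-17.266) / -2056.243044 = -10.346340
|P − Q| = √((-35.821810 − -14.492)² + (-10.346340 − -14.772)²) = 21.784105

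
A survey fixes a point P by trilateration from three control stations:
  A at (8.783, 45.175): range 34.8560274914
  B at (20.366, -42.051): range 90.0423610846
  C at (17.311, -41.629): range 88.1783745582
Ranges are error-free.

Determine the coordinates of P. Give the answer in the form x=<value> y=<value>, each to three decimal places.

x=-24.801 y=35.844

eq1: (x − 8.783)² + (y − 45.175)² = 34.8560274914²
eq2: (x − 20.366)² + (y + 42.051)² = 90.0423610846²
eq3: (x − 17.311)² + (y + 41.629)² = 88.1783745582²
eq1−eq2, eq1−eq3 (x²,y² cancel):
  23.166·x − 174.452·y = -6827.545294
  17.056·x − 173.608·y = -6645.760439
det = 23.166·-173.608 − -174.452·17.056 = -1046.349616
x = (-6827.545294·-173.608 − -174.452·-6645.760439) / -1046.349616 = -24.800777
y = (23.166·-6645.760439 − -6827.545294·17.056) / -1046.349616 = 35.843731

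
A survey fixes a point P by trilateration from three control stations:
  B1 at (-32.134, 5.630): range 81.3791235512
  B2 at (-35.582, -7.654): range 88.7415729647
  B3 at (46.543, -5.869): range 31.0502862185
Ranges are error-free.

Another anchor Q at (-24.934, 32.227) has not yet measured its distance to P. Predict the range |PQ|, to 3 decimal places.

72.141

eq1: (x + 32.134)² + (y − 5.630)² = 81.3791235512²
eq2: (x + 35.582)² + (y + 7.654)² = 88.7415729647²
eq3: (x − 46.543)² + (y + 5.869)² = 31.0502862185²
eq3−eq2, eq3−eq1 (x²,y² cancel):
  -164.250·x − 3.570·y = -7786.980068
  -157.354·x + 22.998·y = -6794.846630
det = -164.250·22.998 − -3.570·-157.354 = -4339.175280
x = (-7786.980068·22.998 − -3.570·-6794.846630) / -4339.175280 = 46.862032
y = (-164.250·-6794.846630 − -7786.980068·-157.354) / -4339.175280 = 25.179647
|P − Q| = √((46.862032 − -24.934)² + (25.179647 − 32.227)²) = 72.141080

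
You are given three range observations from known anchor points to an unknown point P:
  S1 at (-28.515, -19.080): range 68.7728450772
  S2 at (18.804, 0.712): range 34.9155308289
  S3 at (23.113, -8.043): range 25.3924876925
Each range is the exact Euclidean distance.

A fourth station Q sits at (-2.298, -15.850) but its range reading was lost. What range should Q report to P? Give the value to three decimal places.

eq1: (x + 28.515)² + (y + 19.080)² = 68.7728450772²
eq2: (x − 18.804)² + (y − 0.712)² = 34.9155308289²
eq3: (x − 23.113)² + (y + 8.043)² = 25.3924876925²
eq2−eq3, eq2−eq1 (x²,y² cancel):
  8.618·x − 17.510·y = 819.119120
  -94.638·x − 39.584·y = -2687.555662
det = 8.618·-39.584 − -17.510·-94.638 = -1998.246292
x = (819.119120·-39.584 − -17.510·-2687.555662) / -1998.246292 = 39.776434
y = (8.618·-2687.555662 − 819.119120·-94.638) / -1998.246292 = -27.203073
|P − Q| = √((39.776434 − -2.298)² + (-27.203073 − -15.850)²) = 43.579241

43.579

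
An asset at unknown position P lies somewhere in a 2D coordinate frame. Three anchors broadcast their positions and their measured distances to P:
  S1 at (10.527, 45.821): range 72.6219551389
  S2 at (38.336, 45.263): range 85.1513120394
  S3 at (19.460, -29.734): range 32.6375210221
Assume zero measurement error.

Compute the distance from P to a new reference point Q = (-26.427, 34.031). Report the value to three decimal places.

eq1: (x − 10.527)² + (y − 45.821)² = 72.6219551389²
eq2: (x − 38.336)² + (y − 45.263)² = 85.1513120394²
eq3: (x − 19.460)² + (y + 29.734)² = 32.6375210221²
eq2−eq3, eq2−eq1 (x²,y² cancel):
  -37.752·x − 149.994·y = 3929.952455
  -55.618·x + 1.116·y = 668.791279
det = -37.752·1.116 − -149.994·-55.618 = -8384.497524
x = (3929.952455·1.116 − -149.994·668.791279) / -8384.497524 = -12.487392
y = (-37.752·668.791279 − 3929.952455·-55.618) / -8384.497524 = -23.057779
|P − Q| = √((-12.487392 − -26.427)² + (-23.057779 − 34.031)²) = 58.765988

58.766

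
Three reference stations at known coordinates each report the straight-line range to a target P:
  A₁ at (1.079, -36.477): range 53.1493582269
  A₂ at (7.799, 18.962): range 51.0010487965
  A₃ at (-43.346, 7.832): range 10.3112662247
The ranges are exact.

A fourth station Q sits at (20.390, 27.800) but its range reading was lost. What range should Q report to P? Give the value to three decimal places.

eq1: (x − 1.079)² + (y + 36.477)² = 53.1493582269²
eq2: (x − 7.799)² + (y − 18.962)² = 51.0010487965²
eq3: (x + 43.346)² + (y − 7.832)² = 10.3112662247²
eq2−eq3, eq2−eq1 (x²,y² cancel):
  -102.290·x − 22.260·y = 4014.618862
  -13.440·x − 110.878·y = 687.606623
det = -102.290·-110.878 − -22.260·-13.440 = 11042.536220
x = (4014.618862·-110.878 − -22.260·687.606623) / 11042.536220 = -38.924644
y = (-102.290·687.606623 − 4014.618862·-13.440) / 11042.536220 = -1.483247
|P − Q| = √((-38.924644 − 20.390)² + (-1.483247 − 27.800)²) = 66.149342

66.149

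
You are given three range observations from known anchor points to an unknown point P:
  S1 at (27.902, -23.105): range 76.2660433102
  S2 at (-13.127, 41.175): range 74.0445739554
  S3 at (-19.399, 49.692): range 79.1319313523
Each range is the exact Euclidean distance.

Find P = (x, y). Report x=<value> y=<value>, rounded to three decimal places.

eq1: (x − 27.902)² + (y + 23.105)² = 76.2660433102²
eq2: (x + 13.127)² + (y − 41.175)² = 74.0445739554²
eq3: (x + 19.399)² + (y − 49.692)² = 79.1319313523²
eq1−eq3, eq1−eq2 (x²,y² cancel):
  -94.602·x + 145.594·y = 1087.900239
  -82.058·x + 128.560·y = 889.246555
det = -94.602·128.560 − 145.594·-82.058 = -214.880668
x = (1087.900239·128.560 − 145.594·889.246555) / -214.880668 = -48.359361
y = (-94.602·889.246555 − 1087.900239·-82.058) / -214.880668 = -23.950108

x=-48.359 y=-23.950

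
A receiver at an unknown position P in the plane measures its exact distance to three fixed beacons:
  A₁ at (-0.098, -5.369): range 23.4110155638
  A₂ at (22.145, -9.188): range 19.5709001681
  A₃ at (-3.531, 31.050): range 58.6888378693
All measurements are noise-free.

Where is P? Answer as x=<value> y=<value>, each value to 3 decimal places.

eq1: (x + 0.098)² + (y + 5.369)² = 23.4110155638²
eq2: (x − 22.145)² + (y + 9.188)² = 19.5709001681²
eq3: (x + 3.531)² + (y − 31.050)² = 58.6888378693²
eq1−eq3, eq1−eq2 (x²,y² cancel):
  -6.866·x + 72.838·y = -1948.569345
  44.486·x − 7.638·y = 711.040120
det = -6.866·-7.638 − 72.838·44.486 = -3187.828760
x = (-1948.569345·-7.638 − 72.838·711.040120) / -3187.828760 = 11.577651
y = (-6.866·711.040120 − -1948.569345·44.486) / -3187.828760 = -25.660743

x=11.578 y=-25.661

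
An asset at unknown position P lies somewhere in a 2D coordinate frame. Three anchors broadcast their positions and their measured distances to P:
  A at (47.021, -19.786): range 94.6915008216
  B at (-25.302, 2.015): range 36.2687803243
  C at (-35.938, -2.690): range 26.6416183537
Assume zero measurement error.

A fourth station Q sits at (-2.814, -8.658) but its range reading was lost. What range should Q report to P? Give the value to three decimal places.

eq1: (x − 47.021)² + (y + 19.786)² = 94.6915008216²
eq2: (x + 25.302)² + (y − 2.015)² = 36.2687803243²
eq3: (x + 35.938)² + (y + 2.690)² = 26.6416183537²
eq2−eq1, eq2−eq3 (x²,y² cancel):
  144.646·x − 43.602·y = -5692.847094
  -21.272·x − 9.410·y = 1260.173113
det = 144.646·-9.410 − -43.602·-21.272 = -2288.620604
x = (-5692.847094·-9.410 − -43.602·1260.173113) / -2288.620604 = -47.415355
y = (144.646·1260.173113 − -5692.847094·-21.272) / -2288.620604 = -26.732590
|P − Q| = √((-47.415355 − -2.814)² + (-26.732590 − -8.658)²) = 48.124544

48.125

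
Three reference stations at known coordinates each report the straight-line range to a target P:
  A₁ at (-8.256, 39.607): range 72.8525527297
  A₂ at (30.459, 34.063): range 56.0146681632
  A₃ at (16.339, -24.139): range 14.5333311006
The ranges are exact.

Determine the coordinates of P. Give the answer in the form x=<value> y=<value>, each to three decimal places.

x=30.707 y=-21.951

eq1: (x + 8.256)² + (y − 39.607)² = 72.8525527297²
eq2: (x − 30.459)² + (y − 34.063)² = 56.0146681632²
eq3: (x − 16.339)² + (y + 24.139)² = 14.5333311006²
eq3−eq2, eq3−eq1 (x²,y² cancel):
  28.240·x + 116.404·y = -1688.040929
  -49.190·x + 127.492·y = -4309.054983
det = 28.240·127.492 − 116.404·-49.190 = 9326.286840
x = (-1688.040929·127.492 − 116.404·-4309.054983) / 9326.286840 = 30.706703
y = (28.240·-4309.054983 − -1688.040929·-49.190) / 9326.286840 = -21.951120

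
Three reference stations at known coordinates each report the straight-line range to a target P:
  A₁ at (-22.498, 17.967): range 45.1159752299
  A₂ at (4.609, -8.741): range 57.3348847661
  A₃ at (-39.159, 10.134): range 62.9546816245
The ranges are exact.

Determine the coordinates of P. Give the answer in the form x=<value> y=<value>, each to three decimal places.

eq1: (x + 22.498)² + (y − 17.967)² = 45.1159752299²
eq2: (x − 4.609)² + (y + 8.741)² = 57.3348847661²
eq3: (x + 39.159)² + (y − 10.134)² = 62.9546816245²
eq2−eq1, eq2−eq3 (x²,y² cancel):
  -54.214·x + 53.416·y = 1983.162921
  -87.536·x + 37.750·y = 862.474348
det = -54.214·37.750 − 53.416·-87.536 = 2629.244476
x = (1983.162921·37.750 − 53.416·862.474348) / 2629.244476 = 10.951614
y = (-54.214·862.474348 − 1983.162921·-87.536) / 2629.244476 = 48.241982

x=10.952 y=48.242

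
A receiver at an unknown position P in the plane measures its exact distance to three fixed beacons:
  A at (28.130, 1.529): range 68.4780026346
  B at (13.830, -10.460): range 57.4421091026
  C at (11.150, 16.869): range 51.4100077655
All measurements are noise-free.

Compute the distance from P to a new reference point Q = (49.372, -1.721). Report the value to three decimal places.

89.961

eq1: (x − 28.130)² + (y − 1.529)² = 68.4780026346²
eq2: (x − 13.830)² + (y + 10.460)² = 57.4421091026²
eq3: (x − 11.150)² + (y − 16.869)² = 51.4100077655²
eq1−eq3, eq1−eq2 (x²,y² cancel):
  -33.960·x + 30.680·y = 1661.498866
  -28.600·x − 23.978·y = 896.686706
det = -33.960·-23.978 − 30.680·-28.600 = 1691.740880
x = (1661.498866·-23.978 − 30.680·896.686706) / 1691.740880 = -39.810924
y = (-33.960·896.686706 − 1661.498866·-28.600) / 1691.740880 = 10.088653
|P − Q| = √((-39.810924 − 49.372)² + (10.088653 − -1.721)²) = 89.961447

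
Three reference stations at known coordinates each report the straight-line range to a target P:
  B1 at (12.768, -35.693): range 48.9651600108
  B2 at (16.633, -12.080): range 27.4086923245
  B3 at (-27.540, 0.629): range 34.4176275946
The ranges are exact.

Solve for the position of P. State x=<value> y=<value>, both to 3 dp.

eq1: (x − 12.768)² + (y + 35.693)² = 48.9651600108²
eq2: (x − 16.633)² + (y + 12.080)² = 27.4086923245²
eq3: (x + 27.540)² + (y − 0.629)² = 34.4176275946²
eq2−eq1, eq2−eq3 (x²,y² cancel):
  -7.730·x − 47.226·y = -631.921496
  -88.346·x + 25.418·y = -97.072522
det = -7.730·25.418 − -47.226·-88.346 = -4368.709336
x = (-631.921496·25.418 − -47.226·-97.072522) / -4368.709336 = 4.726002
y = (-7.730·-97.072522 − -631.921496·-88.346) / -4368.709336 = 12.607240

x=4.726 y=12.607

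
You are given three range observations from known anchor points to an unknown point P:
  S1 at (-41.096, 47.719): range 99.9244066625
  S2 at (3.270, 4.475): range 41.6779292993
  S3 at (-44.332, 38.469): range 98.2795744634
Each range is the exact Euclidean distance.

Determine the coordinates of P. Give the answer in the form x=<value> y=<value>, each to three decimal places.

x=43.896 y=-4.828

eq1: (x + 41.096)² + (y − 47.719)² = 99.9244066625²
eq2: (x − 3.270)² + (y − 4.475)² = 41.6779292993²
eq3: (x + 44.332)² + (y − 38.469)² = 98.2795744634²
eq1−eq2, eq1−eq3 (x²,y² cancel):
  88.732·x − 86.488·y = 4312.571604
  -6.472·x − 18.500·y = -194.781702
det = 88.732·-18.500 − -86.488·-6.472 = -2201.292336
x = (4312.571604·-18.500 − -86.488·-194.781702) / -2201.292336 = 43.896421
y = (88.732·-194.781702 − 4312.571604·-6.472) / -2201.292336 = -4.827888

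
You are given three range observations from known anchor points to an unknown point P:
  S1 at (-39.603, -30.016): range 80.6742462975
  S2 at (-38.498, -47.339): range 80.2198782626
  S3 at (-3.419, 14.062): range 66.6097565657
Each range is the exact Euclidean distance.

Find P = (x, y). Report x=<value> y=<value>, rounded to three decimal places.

x=40.872 y=-35.689

eq1: (x + 39.603)² + (y + 30.016)² = 80.6742462975²
eq2: (x + 38.498)² + (y + 47.339)² = 80.2198782626²
eq3: (x + 3.419)² + (y − 14.062)² = 66.6097565657²
eq2−eq1, eq2−eq3 (x²,y² cancel):
  -2.210·x + 34.646·y = -1326.824207
  70.158·x + 122.802·y = -1515.278321
det = -2.210·122.802 − 34.646·70.158 = -2702.086488
x = (-1326.824207·122.802 − 34.646·-1515.278321) / -2702.086488 = 40.871502
y = (-2.210·-1515.278321 − -1326.824207·70.158) / -2702.086488 = -35.689493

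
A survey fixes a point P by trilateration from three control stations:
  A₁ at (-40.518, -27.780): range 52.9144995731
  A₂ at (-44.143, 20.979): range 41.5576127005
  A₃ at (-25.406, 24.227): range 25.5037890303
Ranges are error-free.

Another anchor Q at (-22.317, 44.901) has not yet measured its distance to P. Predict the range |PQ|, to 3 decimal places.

eq1: (x + 40.518)² + (y + 27.780)² = 52.9144995731²
eq2: (x + 44.143)² + (y − 20.979)² = 41.5576127005²
eq3: (x + 25.406)² + (y − 24.227)² = 25.5037890303²
eq2−eq1, eq2−eq3 (x²,y² cancel):
  7.250·x − 97.518·y = -1048.195258
  37.474·x + 6.496·y = -79.718607
det = 7.250·6.496 − -97.518·37.474 = 3701.485532
x = (-1048.195258·6.496 − -97.518·-79.718607) / 3701.485532 = -3.939790
y = (7.250·-79.718607 − -1048.195258·37.474) / 3701.485532 = 10.455832
|P − Q| = √((-3.939790 − -22.317)² + (10.455832 − 44.901)²) = 39.040895

39.041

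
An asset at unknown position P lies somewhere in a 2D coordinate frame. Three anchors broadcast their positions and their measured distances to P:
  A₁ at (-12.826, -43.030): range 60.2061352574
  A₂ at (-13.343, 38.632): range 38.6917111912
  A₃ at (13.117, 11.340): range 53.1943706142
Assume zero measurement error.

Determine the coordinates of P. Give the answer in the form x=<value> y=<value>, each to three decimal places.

x=-40.073 y=10.658

eq1: (x + 12.826)² + (y + 43.030)² = 60.2061352574²
eq2: (x + 13.343)² + (y − 38.632)² = 38.6917111912²
eq3: (x − 13.117)² + (y − 11.340)² = 53.1943706142²
eq2−eq3, eq2−eq1 (x²,y² cancel):
  52.920·x − 54.584·y = -2702.408334
  1.034·x − 163.324·y = -1782.110105
det = 52.920·-163.324 − -54.584·1.034 = -8586.666224
x = (-2702.408334·-163.324 − -54.584·-1782.110105) / -8586.666224 = -40.072996
y = (52.920·-1782.110105 − -2702.408334·1.034) / -8586.666224 = 10.657801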